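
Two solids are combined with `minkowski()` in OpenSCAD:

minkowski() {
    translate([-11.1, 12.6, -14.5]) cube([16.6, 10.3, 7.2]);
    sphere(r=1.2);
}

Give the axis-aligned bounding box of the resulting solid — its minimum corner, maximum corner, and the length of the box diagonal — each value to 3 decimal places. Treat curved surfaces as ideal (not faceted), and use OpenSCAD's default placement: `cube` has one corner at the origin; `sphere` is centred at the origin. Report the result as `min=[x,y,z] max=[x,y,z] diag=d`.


A = translate([-11.1, 12.6, -14.5]) cube([16.6, 10.3, 7.2]) → bbox [-11.1,12.6,-14.5] .. [5.5,22.9,-7.3]
B = sphere(r=1.2) → bbox [-1.2,-1.2,-1.2] .. [1.2,1.2,1.2]
lo = A.lo+B.lo = [-11.1-1.2, 12.6-1.2, -14.5-1.2] = [-12.300,11.400,-15.700]
hi = A.hi+B.hi = [5.5+1.2, 22.9+1.2, -7.3+1.2] = [6.700,24.100,-6.100]
diag = √(19²+12.7²+9.6²) = √614.45 = 24.788

min=[-12.300,11.400,-15.700] max=[6.700,24.100,-6.100] diag=24.788


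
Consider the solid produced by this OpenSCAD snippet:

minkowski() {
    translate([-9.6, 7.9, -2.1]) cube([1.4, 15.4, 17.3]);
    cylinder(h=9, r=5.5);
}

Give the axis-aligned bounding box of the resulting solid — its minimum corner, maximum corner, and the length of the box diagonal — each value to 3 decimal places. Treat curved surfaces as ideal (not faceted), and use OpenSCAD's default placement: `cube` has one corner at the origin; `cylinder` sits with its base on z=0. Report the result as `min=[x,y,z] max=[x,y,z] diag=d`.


A = translate([-9.6, 7.9, -2.1]) cube([1.4, 15.4, 17.3]) → bbox [-9.6,7.9,-2.1] .. [-8.2,23.3,15.2]
B = cylinder(h=9, r=5.5) → bbox [-5.5,-5.5,0] .. [5.5,5.5,9]
lo = A.lo+B.lo = [-9.6-5.5, 7.9-5.5, -2.1+0] = [-15.100,2.400,-2.100]
hi = A.hi+B.hi = [-8.2+5.5, 23.3+5.5, 15.2+9] = [-2.700,28.800,24.200]
diag = √(12.4²+26.4²+26.3²) = √1542.41 = 39.274

min=[-15.100,2.400,-2.100] max=[-2.700,28.800,24.200] diag=39.274


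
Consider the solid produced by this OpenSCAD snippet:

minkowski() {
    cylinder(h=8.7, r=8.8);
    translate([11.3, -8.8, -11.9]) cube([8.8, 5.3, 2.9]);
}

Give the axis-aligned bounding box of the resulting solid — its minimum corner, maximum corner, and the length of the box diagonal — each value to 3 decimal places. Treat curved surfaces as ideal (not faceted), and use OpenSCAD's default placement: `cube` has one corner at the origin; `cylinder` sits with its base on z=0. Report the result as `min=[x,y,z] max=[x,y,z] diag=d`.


min=[2.500,-17.600,-11.900] max=[28.900,5.300,-0.300] diag=36.823

A = translate([11.3, -8.8, -11.9]) cube([8.8, 5.3, 2.9]) → bbox [11.3,-8.8,-11.9] .. [20.1,-3.5,-9]
B = cylinder(h=8.7, r=8.8) → bbox [-8.8,-8.8,0] .. [8.8,8.8,8.7]
lo = A.lo+B.lo = [11.3-8.8, -8.8-8.8, -11.9+0] = [2.500,-17.600,-11.900]
hi = A.hi+B.hi = [20.1+8.8, -3.5+8.8, -9+8.7] = [28.900,5.300,-0.300]
diag = √(26.4²+22.9²+11.6²) = √1355.93 = 36.823


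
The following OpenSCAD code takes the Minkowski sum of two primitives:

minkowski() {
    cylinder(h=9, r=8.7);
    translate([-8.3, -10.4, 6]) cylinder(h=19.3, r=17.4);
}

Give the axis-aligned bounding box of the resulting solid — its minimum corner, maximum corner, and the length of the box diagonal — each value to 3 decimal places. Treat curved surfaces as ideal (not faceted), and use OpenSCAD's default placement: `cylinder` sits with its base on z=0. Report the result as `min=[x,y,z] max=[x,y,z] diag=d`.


A = translate([-8.3, -10.4, 6]) cylinder(h=19.3, r=17.4) → bbox [-25.7,-27.8,6] .. [9.1,7,25.3]
B = cylinder(h=9, r=8.7) → bbox [-8.7,-8.7,0] .. [8.7,8.7,9]
lo = A.lo+B.lo = [-25.7-8.7, -27.8-8.7, 6+0] = [-34.400,-36.500,6.000]
hi = A.hi+B.hi = [9.1+8.7, 7+8.7, 25.3+9] = [17.800,15.700,34.300]
diag = √(52.2²+52.2²+28.3²) = √6250.57 = 79.061

min=[-34.400,-36.500,6.000] max=[17.800,15.700,34.300] diag=79.061


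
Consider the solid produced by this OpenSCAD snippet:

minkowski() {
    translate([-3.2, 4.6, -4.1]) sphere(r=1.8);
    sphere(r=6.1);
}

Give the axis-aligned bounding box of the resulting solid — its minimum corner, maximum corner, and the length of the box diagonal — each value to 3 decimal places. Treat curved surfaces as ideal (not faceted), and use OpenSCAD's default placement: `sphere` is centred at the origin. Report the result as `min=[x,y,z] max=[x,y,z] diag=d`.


min=[-11.100,-3.300,-12.000] max=[4.700,12.500,3.800] diag=27.366

A = translate([-3.2, 4.6, -4.1]) sphere(r=1.8) → bbox [-5,2.8,-5.9] .. [-1.4,6.4,-2.3]
B = sphere(r=6.1) → bbox [-6.1,-6.1,-6.1] .. [6.1,6.1,6.1]
lo = A.lo+B.lo = [-5-6.1, 2.8-6.1, -5.9-6.1] = [-11.100,-3.300,-12.000]
hi = A.hi+B.hi = [-1.4+6.1, 6.4+6.1, -2.3+6.1] = [4.700,12.500,3.800]
diag = √(15.8²+15.8²+15.8²) = √748.92 = 27.366


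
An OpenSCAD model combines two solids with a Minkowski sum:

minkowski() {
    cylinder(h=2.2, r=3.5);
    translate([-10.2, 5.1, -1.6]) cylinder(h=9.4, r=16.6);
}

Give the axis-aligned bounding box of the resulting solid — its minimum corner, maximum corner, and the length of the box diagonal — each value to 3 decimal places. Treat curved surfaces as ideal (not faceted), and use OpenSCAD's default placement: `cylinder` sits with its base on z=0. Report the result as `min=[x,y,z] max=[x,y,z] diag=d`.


min=[-30.300,-15.000,-1.600] max=[9.900,25.200,10.000] diag=58.023

A = translate([-10.2, 5.1, -1.6]) cylinder(h=9.4, r=16.6) → bbox [-26.8,-11.5,-1.6] .. [6.4,21.7,7.8]
B = cylinder(h=2.2, r=3.5) → bbox [-3.5,-3.5,0] .. [3.5,3.5,2.2]
lo = A.lo+B.lo = [-26.8-3.5, -11.5-3.5, -1.6+0] = [-30.300,-15.000,-1.600]
hi = A.hi+B.hi = [6.4+3.5, 21.7+3.5, 7.8+2.2] = [9.900,25.200,10.000]
diag = √(40.2²+40.2²+11.6²) = √3366.64 = 58.023


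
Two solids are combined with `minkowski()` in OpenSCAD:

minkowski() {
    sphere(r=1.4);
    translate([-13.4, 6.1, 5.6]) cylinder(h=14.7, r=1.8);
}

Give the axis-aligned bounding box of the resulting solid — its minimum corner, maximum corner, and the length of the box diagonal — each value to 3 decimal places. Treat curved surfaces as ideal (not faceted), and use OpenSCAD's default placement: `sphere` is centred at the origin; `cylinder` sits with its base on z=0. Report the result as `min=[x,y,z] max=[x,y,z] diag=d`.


A = translate([-13.4, 6.1, 5.6]) cylinder(h=14.7, r=1.8) → bbox [-15.2,4.3,5.6] .. [-11.6,7.9,20.3]
B = sphere(r=1.4) → bbox [-1.4,-1.4,-1.4] .. [1.4,1.4,1.4]
lo = A.lo+B.lo = [-15.2-1.4, 4.3-1.4, 5.6-1.4] = [-16.600,2.900,4.200]
hi = A.hi+B.hi = [-11.6+1.4, 7.9+1.4, 20.3+1.4] = [-10.200,9.300,21.700]
diag = √(6.4²+6.4²+17.5²) = √388.17 = 19.702

min=[-16.600,2.900,4.200] max=[-10.200,9.300,21.700] diag=19.702


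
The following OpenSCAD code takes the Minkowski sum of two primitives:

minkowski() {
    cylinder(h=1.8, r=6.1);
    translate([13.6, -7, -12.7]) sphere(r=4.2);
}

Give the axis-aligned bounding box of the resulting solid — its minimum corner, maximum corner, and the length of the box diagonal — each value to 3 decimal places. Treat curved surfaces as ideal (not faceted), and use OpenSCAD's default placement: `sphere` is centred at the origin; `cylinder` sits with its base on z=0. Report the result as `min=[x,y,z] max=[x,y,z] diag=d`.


A = translate([13.6, -7, -12.7]) sphere(r=4.2) → bbox [9.4,-11.2,-16.9] .. [17.8,-2.8,-8.5]
B = cylinder(h=1.8, r=6.1) → bbox [-6.1,-6.1,0] .. [6.1,6.1,1.8]
lo = A.lo+B.lo = [9.4-6.1, -11.2-6.1, -16.9+0] = [3.300,-17.300,-16.900]
hi = A.hi+B.hi = [17.8+6.1, -2.8+6.1, -8.5+1.8] = [23.900,3.300,-6.700]
diag = √(20.6²+20.6²+10.2²) = √952.76 = 30.867

min=[3.300,-17.300,-16.900] max=[23.900,3.300,-6.700] diag=30.867


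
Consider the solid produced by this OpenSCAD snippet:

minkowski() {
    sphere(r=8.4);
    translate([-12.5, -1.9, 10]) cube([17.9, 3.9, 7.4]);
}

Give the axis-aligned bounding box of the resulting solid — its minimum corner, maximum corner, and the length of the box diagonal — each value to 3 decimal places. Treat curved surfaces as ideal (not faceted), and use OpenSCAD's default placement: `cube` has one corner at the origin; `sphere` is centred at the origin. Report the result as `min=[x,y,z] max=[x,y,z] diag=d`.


min=[-20.900,-10.300,1.600] max=[13.800,10.400,25.800] diag=47.098

A = translate([-12.5, -1.9, 10]) cube([17.9, 3.9, 7.4]) → bbox [-12.5,-1.9,10] .. [5.4,2,17.4]
B = sphere(r=8.4) → bbox [-8.4,-8.4,-8.4] .. [8.4,8.4,8.4]
lo = A.lo+B.lo = [-12.5-8.4, -1.9-8.4, 10-8.4] = [-20.900,-10.300,1.600]
hi = A.hi+B.hi = [5.4+8.4, 2+8.4, 17.4+8.4] = [13.800,10.400,25.800]
diag = √(34.7²+20.7²+24.2²) = √2218.22 = 47.098


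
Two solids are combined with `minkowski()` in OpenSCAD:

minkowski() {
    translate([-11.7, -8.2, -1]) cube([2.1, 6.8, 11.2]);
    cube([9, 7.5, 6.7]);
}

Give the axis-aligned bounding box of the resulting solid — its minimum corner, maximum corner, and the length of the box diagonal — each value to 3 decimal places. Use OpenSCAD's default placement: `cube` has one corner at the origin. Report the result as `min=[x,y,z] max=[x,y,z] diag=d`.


min=[-11.700,-8.200,-1.000] max=[-0.600,6.100,16.900] diag=25.458

A = translate([-11.7, -8.2, -1]) cube([2.1, 6.8, 11.2]) → bbox [-11.7,-8.2,-1] .. [-9.6,-1.4,10.2]
B = cube([9, 7.5, 6.7]) → bbox [0,0,0] .. [9,7.5,6.7]
lo = A.lo+B.lo = [-11.7+0, -8.2+0, -1+0] = [-11.700,-8.200,-1.000]
hi = A.hi+B.hi = [-9.6+9, -1.4+7.5, 10.2+6.7] = [-0.600,6.100,16.900]
diag = √(11.1²+14.3²+17.9²) = √648.11 = 25.458


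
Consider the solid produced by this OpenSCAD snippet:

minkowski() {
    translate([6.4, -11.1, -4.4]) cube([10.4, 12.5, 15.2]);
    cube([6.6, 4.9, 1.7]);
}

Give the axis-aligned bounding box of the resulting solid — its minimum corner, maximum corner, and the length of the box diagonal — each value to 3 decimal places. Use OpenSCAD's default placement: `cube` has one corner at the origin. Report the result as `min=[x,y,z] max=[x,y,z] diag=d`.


min=[6.400,-11.100,-4.400] max=[23.400,6.300,12.500] diag=29.620

A = translate([6.4, -11.1, -4.4]) cube([10.4, 12.5, 15.2]) → bbox [6.4,-11.1,-4.4] .. [16.8,1.4,10.8]
B = cube([6.6, 4.9, 1.7]) → bbox [0,0,0] .. [6.6,4.9,1.7]
lo = A.lo+B.lo = [6.4+0, -11.1+0, -4.4+0] = [6.400,-11.100,-4.400]
hi = A.hi+B.hi = [16.8+6.6, 1.4+4.9, 10.8+1.7] = [23.400,6.300,12.500]
diag = √(17²+17.4²+16.9²) = √877.37 = 29.620


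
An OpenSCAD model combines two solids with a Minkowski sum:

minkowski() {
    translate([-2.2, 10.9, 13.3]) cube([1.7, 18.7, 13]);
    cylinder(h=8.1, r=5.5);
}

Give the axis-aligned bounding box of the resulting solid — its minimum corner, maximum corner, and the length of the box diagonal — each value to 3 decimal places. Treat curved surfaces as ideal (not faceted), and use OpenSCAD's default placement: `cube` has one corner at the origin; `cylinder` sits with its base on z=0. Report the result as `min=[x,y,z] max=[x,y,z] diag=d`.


A = translate([-2.2, 10.9, 13.3]) cube([1.7, 18.7, 13]) → bbox [-2.2,10.9,13.3] .. [-0.5,29.6,26.3]
B = cylinder(h=8.1, r=5.5) → bbox [-5.5,-5.5,0] .. [5.5,5.5,8.1]
lo = A.lo+B.lo = [-2.2-5.5, 10.9-5.5, 13.3+0] = [-7.700,5.400,13.300]
hi = A.hi+B.hi = [-0.5+5.5, 29.6+5.5, 26.3+8.1] = [5.000,35.100,34.400]
diag = √(12.7²+29.7²+21.1²) = √1488.59 = 38.582

min=[-7.700,5.400,13.300] max=[5.000,35.100,34.400] diag=38.582


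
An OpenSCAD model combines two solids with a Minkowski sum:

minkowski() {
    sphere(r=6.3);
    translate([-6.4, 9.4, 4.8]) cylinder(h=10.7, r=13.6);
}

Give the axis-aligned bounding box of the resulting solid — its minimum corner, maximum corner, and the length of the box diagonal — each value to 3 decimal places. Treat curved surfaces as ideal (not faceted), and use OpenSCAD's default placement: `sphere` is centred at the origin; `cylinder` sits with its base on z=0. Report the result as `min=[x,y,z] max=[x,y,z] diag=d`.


A = translate([-6.4, 9.4, 4.8]) cylinder(h=10.7, r=13.6) → bbox [-20,-4.2,4.8] .. [7.2,23,15.5]
B = sphere(r=6.3) → bbox [-6.3,-6.3,-6.3] .. [6.3,6.3,6.3]
lo = A.lo+B.lo = [-20-6.3, -4.2-6.3, 4.8-6.3] = [-26.300,-10.500,-1.500]
hi = A.hi+B.hi = [7.2+6.3, 23+6.3, 15.5+6.3] = [13.500,29.300,21.800]
diag = √(39.8²+39.8²+23.3²) = √3710.97 = 60.918

min=[-26.300,-10.500,-1.500] max=[13.500,29.300,21.800] diag=60.918


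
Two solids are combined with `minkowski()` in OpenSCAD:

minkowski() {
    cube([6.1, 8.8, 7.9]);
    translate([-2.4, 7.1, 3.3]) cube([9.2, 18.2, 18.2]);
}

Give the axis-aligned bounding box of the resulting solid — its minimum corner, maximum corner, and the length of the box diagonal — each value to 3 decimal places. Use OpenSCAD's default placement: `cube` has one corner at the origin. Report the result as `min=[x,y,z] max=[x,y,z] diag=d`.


min=[-2.400,7.100,3.300] max=[12.900,34.100,29.400] diag=40.550

A = translate([-2.4, 7.1, 3.3]) cube([9.2, 18.2, 18.2]) → bbox [-2.4,7.1,3.3] .. [6.8,25.3,21.5]
B = cube([6.1, 8.8, 7.9]) → bbox [0,0,0] .. [6.1,8.8,7.9]
lo = A.lo+B.lo = [-2.4+0, 7.1+0, 3.3+0] = [-2.400,7.100,3.300]
hi = A.hi+B.hi = [6.8+6.1, 25.3+8.8, 21.5+7.9] = [12.900,34.100,29.400]
diag = √(15.3²+27²+26.1²) = √1644.3 = 40.550


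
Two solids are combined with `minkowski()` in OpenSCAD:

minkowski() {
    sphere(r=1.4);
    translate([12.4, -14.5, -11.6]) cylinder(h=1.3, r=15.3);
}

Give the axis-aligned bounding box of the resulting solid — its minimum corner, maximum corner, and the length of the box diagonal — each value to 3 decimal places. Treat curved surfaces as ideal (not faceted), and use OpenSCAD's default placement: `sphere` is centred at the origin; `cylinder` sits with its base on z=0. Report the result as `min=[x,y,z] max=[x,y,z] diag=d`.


A = translate([12.4, -14.5, -11.6]) cylinder(h=1.3, r=15.3) → bbox [-2.9,-29.8,-11.6] .. [27.7,0.8,-10.3]
B = sphere(r=1.4) → bbox [-1.4,-1.4,-1.4] .. [1.4,1.4,1.4]
lo = A.lo+B.lo = [-2.9-1.4, -29.8-1.4, -11.6-1.4] = [-4.300,-31.200,-13.000]
hi = A.hi+B.hi = [27.7+1.4, 0.8+1.4, -10.3+1.4] = [29.100,2.200,-8.900]
diag = √(33.4²+33.4²+4.1²) = √2247.93 = 47.412

min=[-4.300,-31.200,-13.000] max=[29.100,2.200,-8.900] diag=47.412


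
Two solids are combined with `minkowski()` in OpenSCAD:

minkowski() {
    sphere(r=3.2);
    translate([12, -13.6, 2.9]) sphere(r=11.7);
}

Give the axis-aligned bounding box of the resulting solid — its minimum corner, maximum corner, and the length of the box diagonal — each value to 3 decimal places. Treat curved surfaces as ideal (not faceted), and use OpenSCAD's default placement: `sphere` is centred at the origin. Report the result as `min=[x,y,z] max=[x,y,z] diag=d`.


min=[-2.900,-28.500,-12.000] max=[26.900,1.300,17.800] diag=51.615

A = translate([12, -13.6, 2.9]) sphere(r=11.7) → bbox [0.3,-25.3,-8.8] .. [23.7,-1.9,14.6]
B = sphere(r=3.2) → bbox [-3.2,-3.2,-3.2] .. [3.2,3.2,3.2]
lo = A.lo+B.lo = [0.3-3.2, -25.3-3.2, -8.8-3.2] = [-2.900,-28.500,-12.000]
hi = A.hi+B.hi = [23.7+3.2, -1.9+3.2, 14.6+3.2] = [26.900,1.300,17.800]
diag = √(29.8²+29.8²+29.8²) = √2664.12 = 51.615


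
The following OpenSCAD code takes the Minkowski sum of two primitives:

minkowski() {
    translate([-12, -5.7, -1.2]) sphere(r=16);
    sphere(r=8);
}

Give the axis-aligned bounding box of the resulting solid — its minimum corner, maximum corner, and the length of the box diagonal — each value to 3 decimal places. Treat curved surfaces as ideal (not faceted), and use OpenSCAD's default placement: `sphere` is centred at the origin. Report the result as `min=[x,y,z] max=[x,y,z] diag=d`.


A = translate([-12, -5.7, -1.2]) sphere(r=16) → bbox [-28,-21.7,-17.2] .. [4,10.3,14.8]
B = sphere(r=8) → bbox [-8,-8,-8] .. [8,8,8]
lo = A.lo+B.lo = [-28-8, -21.7-8, -17.2-8] = [-36.000,-29.700,-25.200]
hi = A.hi+B.hi = [4+8, 10.3+8, 14.8+8] = [12.000,18.300,22.800]
diag = √(48²+48²+48²) = √6912 = 83.138

min=[-36.000,-29.700,-25.200] max=[12.000,18.300,22.800] diag=83.138


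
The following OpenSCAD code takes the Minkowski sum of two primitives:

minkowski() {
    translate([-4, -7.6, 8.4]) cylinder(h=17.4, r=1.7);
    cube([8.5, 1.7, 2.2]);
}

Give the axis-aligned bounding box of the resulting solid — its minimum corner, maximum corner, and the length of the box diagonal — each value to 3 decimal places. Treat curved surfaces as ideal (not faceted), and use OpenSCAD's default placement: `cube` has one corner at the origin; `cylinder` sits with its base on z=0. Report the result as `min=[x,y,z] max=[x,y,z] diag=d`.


A = translate([-4, -7.6, 8.4]) cylinder(h=17.4, r=1.7) → bbox [-5.7,-9.3,8.4] .. [-2.3,-5.9,25.8]
B = cube([8.5, 1.7, 2.2]) → bbox [0,0,0] .. [8.5,1.7,2.2]
lo = A.lo+B.lo = [-5.7+0, -9.3+0, 8.4+0] = [-5.700,-9.300,8.400]
hi = A.hi+B.hi = [-2.3+8.5, -5.9+1.7, 25.8+2.2] = [6.200,-4.200,28.000]
diag = √(11.9²+5.1²+19.6²) = √551.78 = 23.490

min=[-5.700,-9.300,8.400] max=[6.200,-4.200,28.000] diag=23.490


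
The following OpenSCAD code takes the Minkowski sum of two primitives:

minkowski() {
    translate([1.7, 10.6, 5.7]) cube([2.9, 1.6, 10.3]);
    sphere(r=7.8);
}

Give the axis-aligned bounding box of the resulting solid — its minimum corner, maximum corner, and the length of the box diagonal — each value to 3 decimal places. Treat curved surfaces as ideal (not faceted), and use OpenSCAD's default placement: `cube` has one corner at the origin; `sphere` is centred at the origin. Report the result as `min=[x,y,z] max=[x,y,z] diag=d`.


A = translate([1.7, 10.6, 5.7]) cube([2.9, 1.6, 10.3]) → bbox [1.7,10.6,5.7] .. [4.6,12.2,16]
B = sphere(r=7.8) → bbox [-7.8,-7.8,-7.8] .. [7.8,7.8,7.8]
lo = A.lo+B.lo = [1.7-7.8, 10.6-7.8, 5.7-7.8] = [-6.100,2.800,-2.100]
hi = A.hi+B.hi = [4.6+7.8, 12.2+7.8, 16+7.8] = [12.400,20.000,23.800]
diag = √(18.5²+17.2²+25.9²) = √1308.9 = 36.179

min=[-6.100,2.800,-2.100] max=[12.400,20.000,23.800] diag=36.179


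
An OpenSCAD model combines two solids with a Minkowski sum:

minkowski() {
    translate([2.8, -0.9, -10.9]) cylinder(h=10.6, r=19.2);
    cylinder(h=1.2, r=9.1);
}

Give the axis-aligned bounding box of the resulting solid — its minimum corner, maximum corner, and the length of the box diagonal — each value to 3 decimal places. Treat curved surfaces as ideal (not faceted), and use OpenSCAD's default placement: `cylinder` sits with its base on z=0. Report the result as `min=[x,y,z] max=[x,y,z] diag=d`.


A = translate([2.8, -0.9, -10.9]) cylinder(h=10.6, r=19.2) → bbox [-16.4,-20.1,-10.9] .. [22,18.3,-0.3]
B = cylinder(h=1.2, r=9.1) → bbox [-9.1,-9.1,0] .. [9.1,9.1,1.2]
lo = A.lo+B.lo = [-16.4-9.1, -20.1-9.1, -10.9+0] = [-25.500,-29.200,-10.900]
hi = A.hi+B.hi = [22+9.1, 18.3+9.1, -0.3+1.2] = [31.100,27.400,0.900]
diag = √(56.6²+56.6²+11.8²) = √6546.36 = 80.910

min=[-25.500,-29.200,-10.900] max=[31.100,27.400,0.900] diag=80.910


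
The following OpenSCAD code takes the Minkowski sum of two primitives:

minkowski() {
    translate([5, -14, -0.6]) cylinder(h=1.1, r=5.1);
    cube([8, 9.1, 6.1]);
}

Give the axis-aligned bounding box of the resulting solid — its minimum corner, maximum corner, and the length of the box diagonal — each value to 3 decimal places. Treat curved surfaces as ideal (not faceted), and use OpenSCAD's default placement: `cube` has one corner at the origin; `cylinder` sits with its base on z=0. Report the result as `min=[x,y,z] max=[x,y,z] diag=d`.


A = translate([5, -14, -0.6]) cylinder(h=1.1, r=5.1) → bbox [-0.1,-19.1,-0.6] .. [10.1,-8.9,0.5]
B = cube([8, 9.1, 6.1]) → bbox [0,0,0] .. [8,9.1,6.1]
lo = A.lo+B.lo = [-0.1+0, -19.1+0, -0.6+0] = [-0.100,-19.100,-0.600]
hi = A.hi+B.hi = [10.1+8, -8.9+9.1, 0.5+6.1] = [18.100,0.200,6.600]
diag = √(18.2²+19.3²+7.2²) = √755.57 = 27.488

min=[-0.100,-19.100,-0.600] max=[18.100,0.200,6.600] diag=27.488


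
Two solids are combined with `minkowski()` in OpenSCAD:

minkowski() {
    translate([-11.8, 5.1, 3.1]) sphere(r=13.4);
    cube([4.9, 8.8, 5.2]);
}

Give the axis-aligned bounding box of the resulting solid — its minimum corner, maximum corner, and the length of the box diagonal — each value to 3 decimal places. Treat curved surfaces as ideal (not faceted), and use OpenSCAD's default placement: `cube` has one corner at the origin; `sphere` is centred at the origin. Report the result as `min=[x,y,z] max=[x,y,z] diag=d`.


A = translate([-11.8, 5.1, 3.1]) sphere(r=13.4) → bbox [-25.2,-8.3,-10.3] .. [1.6,18.5,16.5]
B = cube([4.9, 8.8, 5.2]) → bbox [0,0,0] .. [4.9,8.8,5.2]
lo = A.lo+B.lo = [-25.2+0, -8.3+0, -10.3+0] = [-25.200,-8.300,-10.300]
hi = A.hi+B.hi = [1.6+4.9, 18.5+8.8, 16.5+5.2] = [6.500,27.300,21.700]
diag = √(31.7²+35.6²+32²) = √3296.25 = 57.413

min=[-25.200,-8.300,-10.300] max=[6.500,27.300,21.700] diag=57.413


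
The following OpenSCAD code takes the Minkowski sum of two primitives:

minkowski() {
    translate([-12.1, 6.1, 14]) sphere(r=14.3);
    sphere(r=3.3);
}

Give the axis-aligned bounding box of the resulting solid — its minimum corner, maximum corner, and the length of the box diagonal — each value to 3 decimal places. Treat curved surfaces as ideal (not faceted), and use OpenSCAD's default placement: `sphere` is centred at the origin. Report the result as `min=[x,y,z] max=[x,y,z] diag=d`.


min=[-29.700,-11.500,-3.600] max=[5.500,23.700,31.600] diag=60.968

A = translate([-12.1, 6.1, 14]) sphere(r=14.3) → bbox [-26.4,-8.2,-0.3] .. [2.2,20.4,28.3]
B = sphere(r=3.3) → bbox [-3.3,-3.3,-3.3] .. [3.3,3.3,3.3]
lo = A.lo+B.lo = [-26.4-3.3, -8.2-3.3, -0.3-3.3] = [-29.700,-11.500,-3.600]
hi = A.hi+B.hi = [2.2+3.3, 20.4+3.3, 28.3+3.3] = [5.500,23.700,31.600]
diag = √(35.2²+35.2²+35.2²) = √3717.12 = 60.968


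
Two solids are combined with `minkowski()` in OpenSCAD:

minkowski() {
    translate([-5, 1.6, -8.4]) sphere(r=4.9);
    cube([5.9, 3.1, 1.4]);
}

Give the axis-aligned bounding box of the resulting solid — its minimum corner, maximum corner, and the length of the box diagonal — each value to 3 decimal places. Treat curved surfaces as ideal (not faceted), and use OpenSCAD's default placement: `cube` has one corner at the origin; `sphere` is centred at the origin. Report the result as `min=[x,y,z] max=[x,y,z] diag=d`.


A = translate([-5, 1.6, -8.4]) sphere(r=4.9) → bbox [-9.9,-3.3,-13.3] .. [-0.1,6.5,-3.5]
B = cube([5.9, 3.1, 1.4]) → bbox [0,0,0] .. [5.9,3.1,1.4]
lo = A.lo+B.lo = [-9.9+0, -3.3+0, -13.3+0] = [-9.900,-3.300,-13.300]
hi = A.hi+B.hi = [-0.1+5.9, 6.5+3.1, -3.5+1.4] = [5.800,9.600,-2.100]
diag = √(15.7²+12.9²+11.2²) = √538.34 = 23.202

min=[-9.900,-3.300,-13.300] max=[5.800,9.600,-2.100] diag=23.202


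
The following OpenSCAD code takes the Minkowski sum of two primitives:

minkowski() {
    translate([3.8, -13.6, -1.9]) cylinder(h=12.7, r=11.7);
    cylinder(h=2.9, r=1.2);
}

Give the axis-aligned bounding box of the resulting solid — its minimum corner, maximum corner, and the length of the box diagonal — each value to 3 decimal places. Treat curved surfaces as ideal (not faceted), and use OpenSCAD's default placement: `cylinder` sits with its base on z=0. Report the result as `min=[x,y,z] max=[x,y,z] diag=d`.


A = translate([3.8, -13.6, -1.9]) cylinder(h=12.7, r=11.7) → bbox [-7.9,-25.3,-1.9] .. [15.5,-1.9,10.8]
B = cylinder(h=2.9, r=1.2) → bbox [-1.2,-1.2,0] .. [1.2,1.2,2.9]
lo = A.lo+B.lo = [-7.9-1.2, -25.3-1.2, -1.9+0] = [-9.100,-26.500,-1.900]
hi = A.hi+B.hi = [15.5+1.2, -1.9+1.2, 10.8+2.9] = [16.700,-0.700,13.700]
diag = √(25.8²+25.8²+15.6²) = √1574.64 = 39.682

min=[-9.100,-26.500,-1.900] max=[16.700,-0.700,13.700] diag=39.682


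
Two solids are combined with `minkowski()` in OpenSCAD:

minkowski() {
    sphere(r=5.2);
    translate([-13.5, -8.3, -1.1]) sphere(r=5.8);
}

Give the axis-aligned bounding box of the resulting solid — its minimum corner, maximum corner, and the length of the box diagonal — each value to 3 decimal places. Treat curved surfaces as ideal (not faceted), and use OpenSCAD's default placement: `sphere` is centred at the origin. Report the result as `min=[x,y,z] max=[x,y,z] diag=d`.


A = translate([-13.5, -8.3, -1.1]) sphere(r=5.8) → bbox [-19.3,-14.1,-6.9] .. [-7.7,-2.5,4.7]
B = sphere(r=5.2) → bbox [-5.2,-5.2,-5.2] .. [5.2,5.2,5.2]
lo = A.lo+B.lo = [-19.3-5.2, -14.1-5.2, -6.9-5.2] = [-24.500,-19.300,-12.100]
hi = A.hi+B.hi = [-7.7+5.2, -2.5+5.2, 4.7+5.2] = [-2.500,2.700,9.900]
diag = √(22²+22²+22²) = √1452 = 38.105

min=[-24.500,-19.300,-12.100] max=[-2.500,2.700,9.900] diag=38.105


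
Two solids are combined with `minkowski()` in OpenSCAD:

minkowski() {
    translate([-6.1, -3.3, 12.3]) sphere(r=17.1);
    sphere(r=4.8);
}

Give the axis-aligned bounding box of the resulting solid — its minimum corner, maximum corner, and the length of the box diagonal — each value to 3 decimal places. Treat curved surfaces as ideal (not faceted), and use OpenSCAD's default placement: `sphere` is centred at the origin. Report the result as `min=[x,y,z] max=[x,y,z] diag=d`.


A = translate([-6.1, -3.3, 12.3]) sphere(r=17.1) → bbox [-23.2,-20.4,-4.8] .. [11,13.8,29.4]
B = sphere(r=4.8) → bbox [-4.8,-4.8,-4.8] .. [4.8,4.8,4.8]
lo = A.lo+B.lo = [-23.2-4.8, -20.4-4.8, -4.8-4.8] = [-28.000,-25.200,-9.600]
hi = A.hi+B.hi = [11+4.8, 13.8+4.8, 29.4+4.8] = [15.800,18.600,34.200]
diag = √(43.8²+43.8²+43.8²) = √5755.32 = 75.864

min=[-28.000,-25.200,-9.600] max=[15.800,18.600,34.200] diag=75.864


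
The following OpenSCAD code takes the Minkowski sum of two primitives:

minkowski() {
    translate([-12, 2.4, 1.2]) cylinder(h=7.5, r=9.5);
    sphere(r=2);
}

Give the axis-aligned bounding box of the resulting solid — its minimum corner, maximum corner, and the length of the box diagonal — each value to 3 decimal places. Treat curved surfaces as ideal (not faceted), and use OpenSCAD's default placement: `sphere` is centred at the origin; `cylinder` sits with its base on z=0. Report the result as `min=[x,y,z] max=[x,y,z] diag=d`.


min=[-23.500,-9.100,-0.800] max=[-0.500,13.900,10.700] diag=34.500

A = translate([-12, 2.4, 1.2]) cylinder(h=7.5, r=9.5) → bbox [-21.5,-7.1,1.2] .. [-2.5,11.9,8.7]
B = sphere(r=2) → bbox [-2,-2,-2] .. [2,2,2]
lo = A.lo+B.lo = [-21.5-2, -7.1-2, 1.2-2] = [-23.500,-9.100,-0.800]
hi = A.hi+B.hi = [-2.5+2, 11.9+2, 8.7+2] = [-0.500,13.900,10.700]
diag = √(23²+23²+11.5²) = √1190.25 = 34.500


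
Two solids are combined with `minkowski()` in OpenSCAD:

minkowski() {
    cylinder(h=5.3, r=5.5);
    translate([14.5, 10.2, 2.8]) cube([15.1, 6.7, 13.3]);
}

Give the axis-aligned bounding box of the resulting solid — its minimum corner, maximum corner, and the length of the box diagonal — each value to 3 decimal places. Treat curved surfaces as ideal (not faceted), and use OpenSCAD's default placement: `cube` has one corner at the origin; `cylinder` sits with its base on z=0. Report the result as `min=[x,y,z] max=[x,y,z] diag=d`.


A = translate([14.5, 10.2, 2.8]) cube([15.1, 6.7, 13.3]) → bbox [14.5,10.2,2.8] .. [29.6,16.9,16.1]
B = cylinder(h=5.3, r=5.5) → bbox [-5.5,-5.5,0] .. [5.5,5.5,5.3]
lo = A.lo+B.lo = [14.5-5.5, 10.2-5.5, 2.8+0] = [9.000,4.700,2.800]
hi = A.hi+B.hi = [29.6+5.5, 16.9+5.5, 16.1+5.3] = [35.100,22.400,21.400]
diag = √(26.1²+17.7²+18.6²) = √1340.46 = 36.612

min=[9.000,4.700,2.800] max=[35.100,22.400,21.400] diag=36.612


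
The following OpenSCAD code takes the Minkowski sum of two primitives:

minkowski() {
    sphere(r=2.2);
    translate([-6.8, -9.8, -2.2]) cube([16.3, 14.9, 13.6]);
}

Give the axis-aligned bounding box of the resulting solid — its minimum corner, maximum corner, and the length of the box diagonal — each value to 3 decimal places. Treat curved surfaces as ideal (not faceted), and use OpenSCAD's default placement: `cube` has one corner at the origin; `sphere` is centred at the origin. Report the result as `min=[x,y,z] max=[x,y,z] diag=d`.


A = translate([-6.8, -9.8, -2.2]) cube([16.3, 14.9, 13.6]) → bbox [-6.8,-9.8,-2.2] .. [9.5,5.1,11.4]
B = sphere(r=2.2) → bbox [-2.2,-2.2,-2.2] .. [2.2,2.2,2.2]
lo = A.lo+B.lo = [-6.8-2.2, -9.8-2.2, -2.2-2.2] = [-9.000,-12.000,-4.400]
hi = A.hi+B.hi = [9.5+2.2, 5.1+2.2, 11.4+2.2] = [11.700,7.300,13.600]
diag = √(20.7²+19.3²+18²) = √1124.98 = 33.541

min=[-9.000,-12.000,-4.400] max=[11.700,7.300,13.600] diag=33.541


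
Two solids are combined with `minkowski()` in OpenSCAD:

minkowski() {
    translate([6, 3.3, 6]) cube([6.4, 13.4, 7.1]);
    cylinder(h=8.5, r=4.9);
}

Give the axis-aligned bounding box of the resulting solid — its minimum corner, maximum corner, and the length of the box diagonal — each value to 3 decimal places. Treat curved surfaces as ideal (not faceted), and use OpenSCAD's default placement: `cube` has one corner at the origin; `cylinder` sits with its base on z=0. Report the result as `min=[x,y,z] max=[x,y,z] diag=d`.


min=[1.100,-1.600,6.000] max=[17.300,21.600,21.600] diag=32.312

A = translate([6, 3.3, 6]) cube([6.4, 13.4, 7.1]) → bbox [6,3.3,6] .. [12.4,16.7,13.1]
B = cylinder(h=8.5, r=4.9) → bbox [-4.9,-4.9,0] .. [4.9,4.9,8.5]
lo = A.lo+B.lo = [6-4.9, 3.3-4.9, 6+0] = [1.100,-1.600,6.000]
hi = A.hi+B.hi = [12.4+4.9, 16.7+4.9, 13.1+8.5] = [17.300,21.600,21.600]
diag = √(16.2²+23.2²+15.6²) = √1044.04 = 32.312


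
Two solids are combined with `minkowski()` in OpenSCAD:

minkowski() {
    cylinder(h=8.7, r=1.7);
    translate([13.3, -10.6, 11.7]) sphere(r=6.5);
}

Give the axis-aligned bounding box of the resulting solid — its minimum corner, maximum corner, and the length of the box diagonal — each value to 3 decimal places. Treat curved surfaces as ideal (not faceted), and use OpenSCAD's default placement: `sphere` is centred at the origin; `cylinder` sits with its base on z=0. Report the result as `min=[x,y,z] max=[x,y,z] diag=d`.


A = translate([13.3, -10.6, 11.7]) sphere(r=6.5) → bbox [6.8,-17.1,5.2] .. [19.8,-4.1,18.2]
B = cylinder(h=8.7, r=1.7) → bbox [-1.7,-1.7,0] .. [1.7,1.7,8.7]
lo = A.lo+B.lo = [6.8-1.7, -17.1-1.7, 5.2+0] = [5.100,-18.800,5.200]
hi = A.hi+B.hi = [19.8+1.7, -4.1+1.7, 18.2+8.7] = [21.500,-2.400,26.900]
diag = √(16.4²+16.4²+21.7²) = √1008.81 = 31.762

min=[5.100,-18.800,5.200] max=[21.500,-2.400,26.900] diag=31.762


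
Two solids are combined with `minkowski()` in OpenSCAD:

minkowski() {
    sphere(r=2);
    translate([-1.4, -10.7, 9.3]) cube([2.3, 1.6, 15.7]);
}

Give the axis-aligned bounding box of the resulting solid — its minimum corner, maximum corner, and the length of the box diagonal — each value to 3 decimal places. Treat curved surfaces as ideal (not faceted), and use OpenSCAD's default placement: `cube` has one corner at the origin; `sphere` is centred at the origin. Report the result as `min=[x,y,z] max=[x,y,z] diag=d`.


A = translate([-1.4, -10.7, 9.3]) cube([2.3, 1.6, 15.7]) → bbox [-1.4,-10.7,9.3] .. [0.9,-9.1,25]
B = sphere(r=2) → bbox [-2,-2,-2] .. [2,2,2]
lo = A.lo+B.lo = [-1.4-2, -10.7-2, 9.3-2] = [-3.400,-12.700,7.300]
hi = A.hi+B.hi = [0.9+2, -9.1+2, 25+2] = [2.900,-7.100,27.000]
diag = √(6.3²+5.6²+19.7²) = √459.14 = 21.428

min=[-3.400,-12.700,7.300] max=[2.900,-7.100,27.000] diag=21.428


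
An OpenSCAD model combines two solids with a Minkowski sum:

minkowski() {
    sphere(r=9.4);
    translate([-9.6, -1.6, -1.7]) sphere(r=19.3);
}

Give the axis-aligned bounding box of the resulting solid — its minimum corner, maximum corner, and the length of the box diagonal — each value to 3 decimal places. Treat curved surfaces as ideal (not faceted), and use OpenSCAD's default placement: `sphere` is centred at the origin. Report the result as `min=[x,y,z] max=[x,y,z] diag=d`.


min=[-38.300,-30.300,-30.400] max=[19.100,27.100,27.000] diag=99.420

A = translate([-9.6, -1.6, -1.7]) sphere(r=19.3) → bbox [-28.9,-20.9,-21] .. [9.7,17.7,17.6]
B = sphere(r=9.4) → bbox [-9.4,-9.4,-9.4] .. [9.4,9.4,9.4]
lo = A.lo+B.lo = [-28.9-9.4, -20.9-9.4, -21-9.4] = [-38.300,-30.300,-30.400]
hi = A.hi+B.hi = [9.7+9.4, 17.7+9.4, 17.6+9.4] = [19.100,27.100,27.000]
diag = √(57.4²+57.4²+57.4²) = √9884.28 = 99.420


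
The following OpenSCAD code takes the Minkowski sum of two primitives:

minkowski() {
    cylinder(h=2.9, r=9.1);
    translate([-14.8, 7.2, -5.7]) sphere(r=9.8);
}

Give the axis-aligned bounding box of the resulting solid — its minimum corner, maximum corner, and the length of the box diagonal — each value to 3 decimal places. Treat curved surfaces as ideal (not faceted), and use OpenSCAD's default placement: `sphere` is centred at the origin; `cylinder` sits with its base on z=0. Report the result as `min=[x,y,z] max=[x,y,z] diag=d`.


min=[-33.700,-11.700,-15.500] max=[4.100,26.100,7.000] diag=57.999

A = translate([-14.8, 7.2, -5.7]) sphere(r=9.8) → bbox [-24.6,-2.6,-15.5] .. [-5,17,4.1]
B = cylinder(h=2.9, r=9.1) → bbox [-9.1,-9.1,0] .. [9.1,9.1,2.9]
lo = A.lo+B.lo = [-24.6-9.1, -2.6-9.1, -15.5+0] = [-33.700,-11.700,-15.500]
hi = A.hi+B.hi = [-5+9.1, 17+9.1, 4.1+2.9] = [4.100,26.100,7.000]
diag = √(37.8²+37.8²+22.5²) = √3363.93 = 57.999


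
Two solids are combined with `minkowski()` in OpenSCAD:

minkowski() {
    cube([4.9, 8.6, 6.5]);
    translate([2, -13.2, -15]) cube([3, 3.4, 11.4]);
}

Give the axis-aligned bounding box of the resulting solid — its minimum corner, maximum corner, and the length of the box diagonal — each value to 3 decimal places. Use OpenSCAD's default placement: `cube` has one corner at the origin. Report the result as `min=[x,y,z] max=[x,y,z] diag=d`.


min=[2.000,-13.200,-15.000] max=[9.900,-1.200,2.900] diag=22.953

A = translate([2, -13.2, -15]) cube([3, 3.4, 11.4]) → bbox [2,-13.2,-15] .. [5,-9.8,-3.6]
B = cube([4.9, 8.6, 6.5]) → bbox [0,0,0] .. [4.9,8.6,6.5]
lo = A.lo+B.lo = [2+0, -13.2+0, -15+0] = [2.000,-13.200,-15.000]
hi = A.hi+B.hi = [5+4.9, -9.8+8.6, -3.6+6.5] = [9.900,-1.200,2.900]
diag = √(7.9²+12²+17.9²) = √526.82 = 22.953


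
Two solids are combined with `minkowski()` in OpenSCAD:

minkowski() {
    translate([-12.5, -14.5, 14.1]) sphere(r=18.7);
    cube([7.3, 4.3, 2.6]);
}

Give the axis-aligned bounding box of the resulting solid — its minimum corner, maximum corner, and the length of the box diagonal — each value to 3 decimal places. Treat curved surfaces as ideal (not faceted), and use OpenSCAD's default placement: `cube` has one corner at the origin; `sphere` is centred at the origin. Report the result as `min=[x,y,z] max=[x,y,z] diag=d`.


A = translate([-12.5, -14.5, 14.1]) sphere(r=18.7) → bbox [-31.2,-33.2,-4.6] .. [6.2,4.2,32.8]
B = cube([7.3, 4.3, 2.6]) → bbox [0,0,0] .. [7.3,4.3,2.6]
lo = A.lo+B.lo = [-31.2+0, -33.2+0, -4.6+0] = [-31.200,-33.200,-4.600]
hi = A.hi+B.hi = [6.2+7.3, 4.2+4.3, 32.8+2.6] = [13.500,8.500,35.400]
diag = √(44.7²+41.7²+40²) = √5336.98 = 73.055

min=[-31.200,-33.200,-4.600] max=[13.500,8.500,35.400] diag=73.055


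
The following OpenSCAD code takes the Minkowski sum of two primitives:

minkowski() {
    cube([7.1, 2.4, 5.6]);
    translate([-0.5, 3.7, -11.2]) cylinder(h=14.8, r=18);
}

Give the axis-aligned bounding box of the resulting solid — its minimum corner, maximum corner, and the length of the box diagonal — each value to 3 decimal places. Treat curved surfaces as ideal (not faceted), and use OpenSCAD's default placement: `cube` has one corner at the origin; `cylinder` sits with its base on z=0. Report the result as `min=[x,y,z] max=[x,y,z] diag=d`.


A = translate([-0.5, 3.7, -11.2]) cylinder(h=14.8, r=18) → bbox [-18.5,-14.3,-11.2] .. [17.5,21.7,3.6]
B = cube([7.1, 2.4, 5.6]) → bbox [0,0,0] .. [7.1,2.4,5.6]
lo = A.lo+B.lo = [-18.5+0, -14.3+0, -11.2+0] = [-18.500,-14.300,-11.200]
hi = A.hi+B.hi = [17.5+7.1, 21.7+2.4, 3.6+5.6] = [24.600,24.100,9.200]
diag = √(43.1²+38.4²+20.4²) = √3748.33 = 61.224

min=[-18.500,-14.300,-11.200] max=[24.600,24.100,9.200] diag=61.224


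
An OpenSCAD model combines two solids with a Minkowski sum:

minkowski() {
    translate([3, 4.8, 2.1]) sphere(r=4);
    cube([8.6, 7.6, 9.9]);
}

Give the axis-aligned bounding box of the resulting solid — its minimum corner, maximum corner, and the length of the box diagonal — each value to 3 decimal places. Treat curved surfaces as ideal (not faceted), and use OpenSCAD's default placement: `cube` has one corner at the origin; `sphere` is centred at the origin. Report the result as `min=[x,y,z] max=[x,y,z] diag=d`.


min=[-1.000,0.800,-1.900] max=[15.600,16.400,16.000] diag=28.971

A = translate([3, 4.8, 2.1]) sphere(r=4) → bbox [-1,0.8,-1.9] .. [7,8.8,6.1]
B = cube([8.6, 7.6, 9.9]) → bbox [0,0,0] .. [8.6,7.6,9.9]
lo = A.lo+B.lo = [-1+0, 0.8+0, -1.9+0] = [-1.000,0.800,-1.900]
hi = A.hi+B.hi = [7+8.6, 8.8+7.6, 6.1+9.9] = [15.600,16.400,16.000]
diag = √(16.6²+15.6²+17.9²) = √839.33 = 28.971


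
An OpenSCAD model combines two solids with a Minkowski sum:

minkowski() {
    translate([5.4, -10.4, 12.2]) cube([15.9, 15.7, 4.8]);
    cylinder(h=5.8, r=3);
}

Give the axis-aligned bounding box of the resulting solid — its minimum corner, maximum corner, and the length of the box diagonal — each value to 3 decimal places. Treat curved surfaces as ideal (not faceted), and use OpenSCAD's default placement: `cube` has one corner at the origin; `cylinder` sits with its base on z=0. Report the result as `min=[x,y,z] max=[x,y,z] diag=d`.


min=[2.400,-13.400,12.200] max=[24.300,8.300,22.800] diag=32.602

A = translate([5.4, -10.4, 12.2]) cube([15.9, 15.7, 4.8]) → bbox [5.4,-10.4,12.2] .. [21.3,5.3,17]
B = cylinder(h=5.8, r=3) → bbox [-3,-3,0] .. [3,3,5.8]
lo = A.lo+B.lo = [5.4-3, -10.4-3, 12.2+0] = [2.400,-13.400,12.200]
hi = A.hi+B.hi = [21.3+3, 5.3+3, 17+5.8] = [24.300,8.300,22.800]
diag = √(21.9²+21.7²+10.6²) = √1062.86 = 32.602


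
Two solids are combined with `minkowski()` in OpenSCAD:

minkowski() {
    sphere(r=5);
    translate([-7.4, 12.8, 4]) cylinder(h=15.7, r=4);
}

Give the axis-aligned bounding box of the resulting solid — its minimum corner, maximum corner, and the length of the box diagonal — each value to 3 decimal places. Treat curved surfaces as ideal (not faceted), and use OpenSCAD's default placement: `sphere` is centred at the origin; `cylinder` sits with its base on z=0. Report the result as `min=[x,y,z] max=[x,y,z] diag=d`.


min=[-16.400,3.800,-1.000] max=[1.600,21.800,24.700] diag=36.173

A = translate([-7.4, 12.8, 4]) cylinder(h=15.7, r=4) → bbox [-11.4,8.8,4] .. [-3.4,16.8,19.7]
B = sphere(r=5) → bbox [-5,-5,-5] .. [5,5,5]
lo = A.lo+B.lo = [-11.4-5, 8.8-5, 4-5] = [-16.400,3.800,-1.000]
hi = A.hi+B.hi = [-3.4+5, 16.8+5, 19.7+5] = [1.600,21.800,24.700]
diag = √(18²+18²+25.7²) = √1308.49 = 36.173


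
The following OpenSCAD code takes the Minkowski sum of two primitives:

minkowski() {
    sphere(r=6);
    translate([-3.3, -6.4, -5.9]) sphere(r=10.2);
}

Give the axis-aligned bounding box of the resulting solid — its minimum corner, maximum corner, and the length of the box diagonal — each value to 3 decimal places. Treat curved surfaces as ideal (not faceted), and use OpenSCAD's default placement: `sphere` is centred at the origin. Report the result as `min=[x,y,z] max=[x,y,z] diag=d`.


A = translate([-3.3, -6.4, -5.9]) sphere(r=10.2) → bbox [-13.5,-16.6,-16.1] .. [6.9,3.8,4.3]
B = sphere(r=6) → bbox [-6,-6,-6] .. [6,6,6]
lo = A.lo+B.lo = [-13.5-6, -16.6-6, -16.1-6] = [-19.500,-22.600,-22.100]
hi = A.hi+B.hi = [6.9+6, 3.8+6, 4.3+6] = [12.900,9.800,10.300]
diag = √(32.4²+32.4²+32.4²) = √3149.28 = 56.118

min=[-19.500,-22.600,-22.100] max=[12.900,9.800,10.300] diag=56.118


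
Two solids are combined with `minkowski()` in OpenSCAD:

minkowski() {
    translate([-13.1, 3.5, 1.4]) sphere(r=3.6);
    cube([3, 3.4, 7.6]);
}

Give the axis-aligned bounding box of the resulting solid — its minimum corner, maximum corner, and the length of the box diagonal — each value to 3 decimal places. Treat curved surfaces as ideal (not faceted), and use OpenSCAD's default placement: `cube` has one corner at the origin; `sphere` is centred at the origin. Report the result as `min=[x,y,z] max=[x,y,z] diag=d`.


min=[-16.700,-0.100,-2.200] max=[-6.500,10.500,12.600] diag=20.867

A = translate([-13.1, 3.5, 1.4]) sphere(r=3.6) → bbox [-16.7,-0.1,-2.2] .. [-9.5,7.1,5]
B = cube([3, 3.4, 7.6]) → bbox [0,0,0] .. [3,3.4,7.6]
lo = A.lo+B.lo = [-16.7+0, -0.1+0, -2.2+0] = [-16.700,-0.100,-2.200]
hi = A.hi+B.hi = [-9.5+3, 7.1+3.4, 5+7.6] = [-6.500,10.500,12.600]
diag = √(10.2²+10.6²+14.8²) = √435.44 = 20.867
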